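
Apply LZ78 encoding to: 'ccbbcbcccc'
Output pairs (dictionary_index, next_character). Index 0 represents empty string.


LZ78 encoding steps:
Dictionary: {0: ''}
Step 1: w='' (idx 0), next='c' -> output (0, 'c'), add 'c' as idx 1
Step 2: w='c' (idx 1), next='b' -> output (1, 'b'), add 'cb' as idx 2
Step 3: w='' (idx 0), next='b' -> output (0, 'b'), add 'b' as idx 3
Step 4: w='cb' (idx 2), next='c' -> output (2, 'c'), add 'cbc' as idx 4
Step 5: w='c' (idx 1), next='c' -> output (1, 'c'), add 'cc' as idx 5
Step 6: w='c' (idx 1), end of input -> output (1, '')


Encoded: [(0, 'c'), (1, 'b'), (0, 'b'), (2, 'c'), (1, 'c'), (1, '')]


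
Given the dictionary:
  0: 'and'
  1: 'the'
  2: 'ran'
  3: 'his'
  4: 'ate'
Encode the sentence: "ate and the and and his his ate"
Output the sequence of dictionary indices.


Look up each word in the dictionary:
  'ate' -> 4
  'and' -> 0
  'the' -> 1
  'and' -> 0
  'and' -> 0
  'his' -> 3
  'his' -> 3
  'ate' -> 4

Encoded: [4, 0, 1, 0, 0, 3, 3, 4]


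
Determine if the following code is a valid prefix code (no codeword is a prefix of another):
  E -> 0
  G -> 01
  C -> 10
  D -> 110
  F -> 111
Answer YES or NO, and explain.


Checking each pair (does one codeword prefix another?):
  E='0' vs G='01': prefix -- VIOLATION

NO -- this is NOT a valid prefix code. E (0) is a prefix of G (01).


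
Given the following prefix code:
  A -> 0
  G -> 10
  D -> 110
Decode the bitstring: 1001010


Decoding step by step:
Bits 10 -> G
Bits 0 -> A
Bits 10 -> G
Bits 10 -> G


Decoded message: GAGG


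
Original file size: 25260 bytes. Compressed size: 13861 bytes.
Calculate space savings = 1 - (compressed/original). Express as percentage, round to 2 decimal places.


ratio = compressed/original = 13861/25260 = 0.548733
savings = 1 - ratio = 1 - 0.548733 = 0.451267
as a percentage: 0.451267 * 100 = 45.13%

Space savings = 1 - 13861/25260 = 45.13%


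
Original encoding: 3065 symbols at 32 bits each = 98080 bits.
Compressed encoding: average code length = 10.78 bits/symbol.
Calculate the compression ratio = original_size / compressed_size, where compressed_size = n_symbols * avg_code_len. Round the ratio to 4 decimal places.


original_size = n_symbols * orig_bits = 3065 * 32 = 98080 bits
compressed_size = n_symbols * avg_code_len = 3065 * 10.78 = 33040.7 bits
ratio = original_size / compressed_size = 98080 / 33040.7 = 2.9685

Compression ratio = 2.9685


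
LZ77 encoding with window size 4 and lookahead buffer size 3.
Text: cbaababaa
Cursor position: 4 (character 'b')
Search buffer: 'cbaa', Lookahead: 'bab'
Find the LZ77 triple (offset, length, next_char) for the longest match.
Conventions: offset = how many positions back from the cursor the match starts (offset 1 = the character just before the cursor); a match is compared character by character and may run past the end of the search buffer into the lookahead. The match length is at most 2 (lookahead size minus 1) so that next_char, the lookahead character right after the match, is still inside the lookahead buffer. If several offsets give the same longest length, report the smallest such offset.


Try each offset into the search buffer:
  offset=1 (pos 3, char 'a'): match length 0
  offset=2 (pos 2, char 'a'): match length 0
  offset=3 (pos 1, char 'b'): match length 2
  offset=4 (pos 0, char 'c'): match length 0
Longest match has length 2 at offset 3.
next_char = character at position 4 + 2 = 6 -> 'b'

Best match: offset=3, length=2 (matching 'ba' starting at position 1)
LZ77 triple: (3, 2, 'b')


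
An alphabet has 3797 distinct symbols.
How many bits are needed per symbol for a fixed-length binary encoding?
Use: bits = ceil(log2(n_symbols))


log2(3797) = 11.8906
Bracket: 2^11 = 2048 < 3797 <= 2^12 = 4096
So ceil(log2(3797)) = 12

bits = ceil(log2(3797)) = ceil(11.8906) = 12 bits


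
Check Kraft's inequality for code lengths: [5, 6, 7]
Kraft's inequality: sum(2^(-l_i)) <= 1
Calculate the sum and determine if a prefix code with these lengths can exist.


Sum = 2^(-5) + 2^(-6) + 2^(-7)
    = 0.03125 + 0.015625 + 0.0078125
    = 7/128 = 0.0546875
Since 0.0546875 <= 1, Kraft's inequality IS satisfied.
A prefix code with these lengths CAN exist.

Kraft sum = 0.0546875. Satisfied.


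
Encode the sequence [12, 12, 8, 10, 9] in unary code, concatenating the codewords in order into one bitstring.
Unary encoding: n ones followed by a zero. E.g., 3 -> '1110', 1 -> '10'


Encode each number as n ones followed by a terminating 0:
  12 -> 1111111111110 (13 bits)
  12 -> 1111111111110 (13 bits)
  8 -> 111111110 (9 bits)
  10 -> 11111111110 (11 bits)
  9 -> 1111111110 (10 bits)
Total length = 13 + 13 + 9 + 11 + 10 = 56 bits.

Unary([12, 12, 8, 10, 9]) = 11111111111101111111111110111111110111111111101111111110 (56 bits)


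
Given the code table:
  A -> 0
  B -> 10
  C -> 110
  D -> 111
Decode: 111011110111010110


Decoding:
111 -> D
0 -> A
111 -> D
10 -> B
111 -> D
0 -> A
10 -> B
110 -> C


Result: DADBDABC


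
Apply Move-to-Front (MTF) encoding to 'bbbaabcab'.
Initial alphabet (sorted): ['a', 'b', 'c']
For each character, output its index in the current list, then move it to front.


MTF encoding:
'b': index 1 in ['a', 'b', 'c'] -> ['b', 'a', 'c']
'b': index 0 in ['b', 'a', 'c'] -> ['b', 'a', 'c']
'b': index 0 in ['b', 'a', 'c'] -> ['b', 'a', 'c']
'a': index 1 in ['b', 'a', 'c'] -> ['a', 'b', 'c']
'a': index 0 in ['a', 'b', 'c'] -> ['a', 'b', 'c']
'b': index 1 in ['a', 'b', 'c'] -> ['b', 'a', 'c']
'c': index 2 in ['b', 'a', 'c'] -> ['c', 'b', 'a']
'a': index 2 in ['c', 'b', 'a'] -> ['a', 'c', 'b']
'b': index 2 in ['a', 'c', 'b'] -> ['b', 'a', 'c']


Output: [1, 0, 0, 1, 0, 1, 2, 2, 2]


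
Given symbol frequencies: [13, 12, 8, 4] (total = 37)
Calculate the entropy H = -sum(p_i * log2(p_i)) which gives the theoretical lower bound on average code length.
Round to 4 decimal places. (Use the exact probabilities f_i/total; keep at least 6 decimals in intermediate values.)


Per-symbol terms -p_i * log2(p_i) with p_i = f_i/37:
  p = 13/37 = 0.351351: log2(p) = -1.509014, -p*log2(p) = 0.530194
  p = 12/37 = 0.324324: log2(p) = -1.624491, -p*log2(p) = 0.526862
  p = 8/37 = 0.216216: log2(p) = -2.209453, -p*log2(p) = 0.477720
  p = 4/37 = 0.108108: log2(p) = -3.209453, -p*log2(p) = 0.346968
H = 0.530194 + 0.526862 + 0.477720 + 0.346968 = 1.881744

H = 1.8817 bits/symbol


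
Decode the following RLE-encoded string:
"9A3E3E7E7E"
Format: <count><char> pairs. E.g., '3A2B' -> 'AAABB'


Expanding each <count><char> pair:
  9A -> 'AAAAAAAAA'
  3E -> 'EEE'
  3E -> 'EEE'
  7E -> 'EEEEEEE'
  7E -> 'EEEEEEE'

Decoded = AAAAAAAAAEEEEEEEEEEEEEEEEEEEE


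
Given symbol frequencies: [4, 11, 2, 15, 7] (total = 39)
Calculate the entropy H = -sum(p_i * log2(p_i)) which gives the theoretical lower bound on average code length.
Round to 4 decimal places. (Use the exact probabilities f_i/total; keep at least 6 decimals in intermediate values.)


Per-symbol terms -p_i * log2(p_i) with p_i = f_i/39:
  p = 4/39 = 0.102564: log2(p) = -3.285402, -p*log2(p) = 0.336964
  p = 11/39 = 0.282051: log2(p) = -1.825971, -p*log2(p) = 0.515017
  p = 2/39 = 0.051282: log2(p) = -4.285402, -p*log2(p) = 0.219764
  p = 15/39 = 0.384615: log2(p) = -1.378512, -p*log2(p) = 0.530197
  p = 7/39 = 0.179487: log2(p) = -2.478047, -p*log2(p) = 0.444778
H = 0.336964 + 0.515017 + 0.219764 + 0.530197 + 0.444778 = 2.046720

H = 2.0467 bits/symbol


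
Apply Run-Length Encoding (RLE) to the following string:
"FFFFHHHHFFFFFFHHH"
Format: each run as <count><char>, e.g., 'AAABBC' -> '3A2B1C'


Scanning runs left to right:
  i=0: run of 'F' x 4 -> '4F'
  i=4: run of 'H' x 4 -> '4H'
  i=8: run of 'F' x 6 -> '6F'
  i=14: run of 'H' x 3 -> '3H'

RLE = 4F4H6F3H


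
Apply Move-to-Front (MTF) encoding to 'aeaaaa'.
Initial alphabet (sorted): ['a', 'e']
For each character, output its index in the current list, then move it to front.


MTF encoding:
'a': index 0 in ['a', 'e'] -> ['a', 'e']
'e': index 1 in ['a', 'e'] -> ['e', 'a']
'a': index 1 in ['e', 'a'] -> ['a', 'e']
'a': index 0 in ['a', 'e'] -> ['a', 'e']
'a': index 0 in ['a', 'e'] -> ['a', 'e']
'a': index 0 in ['a', 'e'] -> ['a', 'e']


Output: [0, 1, 1, 0, 0, 0]


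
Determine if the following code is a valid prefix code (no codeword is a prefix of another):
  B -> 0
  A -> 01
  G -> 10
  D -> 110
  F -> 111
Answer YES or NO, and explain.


Checking each pair (does one codeword prefix another?):
  B='0' vs A='01': prefix -- VIOLATION

NO -- this is NOT a valid prefix code. B (0) is a prefix of A (01).


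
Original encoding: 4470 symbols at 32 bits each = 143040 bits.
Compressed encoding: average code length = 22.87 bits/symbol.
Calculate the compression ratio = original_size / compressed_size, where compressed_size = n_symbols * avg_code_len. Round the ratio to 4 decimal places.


original_size = n_symbols * orig_bits = 4470 * 32 = 143040 bits
compressed_size = n_symbols * avg_code_len = 4470 * 22.87 = 102228.9 bits
ratio = original_size / compressed_size = 143040 / 102228.9 = 1.3992

Compression ratio = 1.3992


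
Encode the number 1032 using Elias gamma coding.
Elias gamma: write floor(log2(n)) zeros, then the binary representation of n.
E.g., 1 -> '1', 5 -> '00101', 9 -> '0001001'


num_bits = floor(log2(1032)) + 1 = 11
leading_zeros = num_bits - 1 = 10
binary(1032) = 10000001000

Elias gamma(1032) = '0000000000' + '10000001000' = 000000000010000001000 (21 bits)


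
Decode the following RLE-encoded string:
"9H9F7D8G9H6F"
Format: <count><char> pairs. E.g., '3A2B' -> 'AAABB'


Expanding each <count><char> pair:
  9H -> 'HHHHHHHHH'
  9F -> 'FFFFFFFFF'
  7D -> 'DDDDDDD'
  8G -> 'GGGGGGGG'
  9H -> 'HHHHHHHHH'
  6F -> 'FFFFFF'

Decoded = HHHHHHHHHFFFFFFFFFDDDDDDDGGGGGGGGHHHHHHHHHFFFFFF


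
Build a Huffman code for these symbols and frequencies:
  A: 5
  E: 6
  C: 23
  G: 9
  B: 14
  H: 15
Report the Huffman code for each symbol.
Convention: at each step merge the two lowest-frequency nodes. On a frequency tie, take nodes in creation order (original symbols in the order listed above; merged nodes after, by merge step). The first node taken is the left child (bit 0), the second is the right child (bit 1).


Huffman tree construction:
Step 1: Merge A(5) + E(6) = 11
Step 2: Merge G(9) + (A+E)(11) = 20
Step 3: Merge B(14) + H(15) = 29
Step 4: Merge (G+(A+E))(20) + C(23) = 43
Step 5: Merge (B+H)(29) + ((G+(A+E))+C)(43) = 72
Read each symbol's code off the tree from the root (left child = 0, right child = 1).

Codes:
  A: 1010 (length 4)
  E: 1011 (length 4)
  C: 11 (length 2)
  G: 100 (length 3)
  B: 00 (length 2)
  H: 01 (length 2)
Average code length: 175/72 = 2.4306 bits/symbol


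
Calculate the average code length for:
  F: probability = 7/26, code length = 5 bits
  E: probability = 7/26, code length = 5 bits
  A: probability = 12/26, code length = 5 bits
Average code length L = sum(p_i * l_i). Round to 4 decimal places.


Weighted contributions p_i * l_i:
  F: (7/26) * 5 = 35/26
  E: (7/26) * 5 = 35/26
  A: (12/26) * 5 = 60/26
Sum = (35 + 35 + 60)/26 = 130/26

L = 130/26 = 5.0000 bits/symbol


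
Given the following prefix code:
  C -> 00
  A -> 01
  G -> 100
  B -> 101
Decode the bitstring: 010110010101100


Decoding step by step:
Bits 01 -> A
Bits 01 -> A
Bits 100 -> G
Bits 101 -> B
Bits 01 -> A
Bits 100 -> G


Decoded message: AAGBAG


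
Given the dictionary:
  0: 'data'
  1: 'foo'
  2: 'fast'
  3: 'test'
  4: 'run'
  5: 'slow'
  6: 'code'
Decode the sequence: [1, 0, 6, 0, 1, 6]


Look up each index in the dictionary:
  1 -> 'foo'
  0 -> 'data'
  6 -> 'code'
  0 -> 'data'
  1 -> 'foo'
  6 -> 'code'

Decoded: "foo data code data foo code"


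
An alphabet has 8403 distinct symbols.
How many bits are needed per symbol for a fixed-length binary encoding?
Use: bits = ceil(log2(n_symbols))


log2(8403) = 13.0367
Bracket: 2^13 = 8192 < 8403 <= 2^14 = 16384
So ceil(log2(8403)) = 14

bits = ceil(log2(8403)) = ceil(13.0367) = 14 bits


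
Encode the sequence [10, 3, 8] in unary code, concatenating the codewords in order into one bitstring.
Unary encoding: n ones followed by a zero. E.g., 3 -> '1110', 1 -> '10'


Encode each number as n ones followed by a terminating 0:
  10 -> 11111111110 (11 bits)
  3 -> 1110 (4 bits)
  8 -> 111111110 (9 bits)
Total length = 11 + 4 + 9 = 24 bits.

Unary([10, 3, 8]) = 111111111101110111111110 (24 bits)


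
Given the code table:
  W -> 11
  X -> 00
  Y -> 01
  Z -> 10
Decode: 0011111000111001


Decoding:
00 -> X
11 -> W
11 -> W
10 -> Z
00 -> X
11 -> W
10 -> Z
01 -> Y


Result: XWWZXWZY


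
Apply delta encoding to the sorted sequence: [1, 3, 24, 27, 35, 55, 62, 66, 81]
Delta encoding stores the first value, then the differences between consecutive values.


First value: 1
Deltas:
  3 - 1 = 2
  24 - 3 = 21
  27 - 24 = 3
  35 - 27 = 8
  55 - 35 = 20
  62 - 55 = 7
  66 - 62 = 4
  81 - 66 = 15


Delta encoded: [1, 2, 21, 3, 8, 20, 7, 4, 15]


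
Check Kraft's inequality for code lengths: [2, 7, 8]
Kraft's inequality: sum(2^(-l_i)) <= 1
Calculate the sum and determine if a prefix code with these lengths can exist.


Sum = 2^(-2) + 2^(-7) + 2^(-8)
    = 0.25 + 0.0078125 + 0.00390625
    = 67/256 = 0.26171875
Since 0.26171875 <= 1, Kraft's inequality IS satisfied.
A prefix code with these lengths CAN exist.

Kraft sum = 0.26171875. Satisfied.


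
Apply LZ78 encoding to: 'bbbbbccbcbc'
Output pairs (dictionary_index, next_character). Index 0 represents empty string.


LZ78 encoding steps:
Dictionary: {0: ''}
Step 1: w='' (idx 0), next='b' -> output (0, 'b'), add 'b' as idx 1
Step 2: w='b' (idx 1), next='b' -> output (1, 'b'), add 'bb' as idx 2
Step 3: w='bb' (idx 2), next='c' -> output (2, 'c'), add 'bbc' as idx 3
Step 4: w='' (idx 0), next='c' -> output (0, 'c'), add 'c' as idx 4
Step 5: w='b' (idx 1), next='c' -> output (1, 'c'), add 'bc' as idx 5
Step 6: w='bc' (idx 5), end of input -> output (5, '')


Encoded: [(0, 'b'), (1, 'b'), (2, 'c'), (0, 'c'), (1, 'c'), (5, '')]


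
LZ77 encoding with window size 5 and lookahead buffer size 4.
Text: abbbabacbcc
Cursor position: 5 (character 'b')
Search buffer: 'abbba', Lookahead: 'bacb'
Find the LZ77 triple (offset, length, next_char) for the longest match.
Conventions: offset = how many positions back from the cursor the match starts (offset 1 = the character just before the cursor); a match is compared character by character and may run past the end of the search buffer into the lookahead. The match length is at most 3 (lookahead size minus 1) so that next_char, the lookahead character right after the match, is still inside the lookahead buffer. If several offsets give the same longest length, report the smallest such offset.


Try each offset into the search buffer:
  offset=1 (pos 4, char 'a'): match length 0
  offset=2 (pos 3, char 'b'): match length 2
  offset=3 (pos 2, char 'b'): match length 1
  offset=4 (pos 1, char 'b'): match length 1
  offset=5 (pos 0, char 'a'): match length 0
Longest match has length 2 at offset 2.
next_char = character at position 5 + 2 = 7 -> 'c'

Best match: offset=2, length=2 (matching 'ba' starting at position 3)
LZ77 triple: (2, 2, 'c')


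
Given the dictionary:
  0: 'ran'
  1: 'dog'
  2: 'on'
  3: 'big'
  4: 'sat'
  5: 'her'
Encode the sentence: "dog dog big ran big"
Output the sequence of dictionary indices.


Look up each word in the dictionary:
  'dog' -> 1
  'dog' -> 1
  'big' -> 3
  'ran' -> 0
  'big' -> 3

Encoded: [1, 1, 3, 0, 3]


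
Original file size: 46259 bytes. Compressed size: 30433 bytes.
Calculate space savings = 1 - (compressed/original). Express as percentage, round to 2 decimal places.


ratio = compressed/original = 30433/46259 = 0.657883
savings = 1 - ratio = 1 - 0.657883 = 0.342117
as a percentage: 0.342117 * 100 = 34.21%

Space savings = 1 - 30433/46259 = 34.21%


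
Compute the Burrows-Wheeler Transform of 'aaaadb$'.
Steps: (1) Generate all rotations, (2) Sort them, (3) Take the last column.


Rotations (sorted):
  0: $aaaadb -> last char: b
  1: aaaadb$ -> last char: $
  2: aaadb$a -> last char: a
  3: aadb$aa -> last char: a
  4: adb$aaa -> last char: a
  5: b$aaaad -> last char: d
  6: db$aaaa -> last char: a


BWT = b$aaada


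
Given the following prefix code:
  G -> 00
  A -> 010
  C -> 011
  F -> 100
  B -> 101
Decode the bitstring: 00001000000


Decoding step by step:
Bits 00 -> G
Bits 00 -> G
Bits 100 -> F
Bits 00 -> G
Bits 00 -> G


Decoded message: GGFGG


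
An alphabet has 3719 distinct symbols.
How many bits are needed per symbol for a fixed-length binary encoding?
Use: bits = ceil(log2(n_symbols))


log2(3719) = 11.8607
Bracket: 2^11 = 2048 < 3719 <= 2^12 = 4096
So ceil(log2(3719)) = 12

bits = ceil(log2(3719)) = ceil(11.8607) = 12 bits


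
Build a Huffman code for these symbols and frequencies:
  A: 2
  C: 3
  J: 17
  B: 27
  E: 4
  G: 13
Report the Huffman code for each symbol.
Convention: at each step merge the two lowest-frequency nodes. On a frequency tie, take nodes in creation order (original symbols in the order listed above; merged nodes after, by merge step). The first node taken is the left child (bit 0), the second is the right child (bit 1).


Huffman tree construction:
Step 1: Merge A(2) + C(3) = 5
Step 2: Merge E(4) + (A+C)(5) = 9
Step 3: Merge (E+(A+C))(9) + G(13) = 22
Step 4: Merge J(17) + ((E+(A+C))+G)(22) = 39
Step 5: Merge B(27) + (J+((E+(A+C))+G))(39) = 66
Read each symbol's code off the tree from the root (left child = 0, right child = 1).

Codes:
  A: 11010 (length 5)
  C: 11011 (length 5)
  J: 10 (length 2)
  B: 0 (length 1)
  E: 1100 (length 4)
  G: 111 (length 3)
Average code length: 141/66 = 2.1364 bits/symbol


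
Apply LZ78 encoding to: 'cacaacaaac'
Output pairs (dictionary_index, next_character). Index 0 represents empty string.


LZ78 encoding steps:
Dictionary: {0: ''}
Step 1: w='' (idx 0), next='c' -> output (0, 'c'), add 'c' as idx 1
Step 2: w='' (idx 0), next='a' -> output (0, 'a'), add 'a' as idx 2
Step 3: w='c' (idx 1), next='a' -> output (1, 'a'), add 'ca' as idx 3
Step 4: w='a' (idx 2), next='c' -> output (2, 'c'), add 'ac' as idx 4
Step 5: w='a' (idx 2), next='a' -> output (2, 'a'), add 'aa' as idx 5
Step 6: w='ac' (idx 4), end of input -> output (4, '')


Encoded: [(0, 'c'), (0, 'a'), (1, 'a'), (2, 'c'), (2, 'a'), (4, '')]


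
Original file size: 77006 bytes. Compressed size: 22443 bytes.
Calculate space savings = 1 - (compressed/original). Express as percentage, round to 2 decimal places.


ratio = compressed/original = 22443/77006 = 0.291445
savings = 1 - ratio = 1 - 0.291445 = 0.708555
as a percentage: 0.708555 * 100 = 70.86%

Space savings = 1 - 22443/77006 = 70.86%


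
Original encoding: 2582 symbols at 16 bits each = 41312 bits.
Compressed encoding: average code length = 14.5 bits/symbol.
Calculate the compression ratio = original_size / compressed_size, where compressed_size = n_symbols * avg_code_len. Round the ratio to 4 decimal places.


original_size = n_symbols * orig_bits = 2582 * 16 = 41312 bits
compressed_size = n_symbols * avg_code_len = 2582 * 14.5 = 37439.0 bits
ratio = original_size / compressed_size = 41312 / 37439.0 = 1.1034

Compression ratio = 1.1034


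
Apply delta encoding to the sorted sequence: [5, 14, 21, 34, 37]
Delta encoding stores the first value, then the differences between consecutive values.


First value: 5
Deltas:
  14 - 5 = 9
  21 - 14 = 7
  34 - 21 = 13
  37 - 34 = 3


Delta encoded: [5, 9, 7, 13, 3]


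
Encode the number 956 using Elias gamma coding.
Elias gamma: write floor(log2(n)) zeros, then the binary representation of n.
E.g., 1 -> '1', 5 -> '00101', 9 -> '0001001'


num_bits = floor(log2(956)) + 1 = 10
leading_zeros = num_bits - 1 = 9
binary(956) = 1110111100

Elias gamma(956) = '000000000' + '1110111100' = 0000000001110111100 (19 bits)


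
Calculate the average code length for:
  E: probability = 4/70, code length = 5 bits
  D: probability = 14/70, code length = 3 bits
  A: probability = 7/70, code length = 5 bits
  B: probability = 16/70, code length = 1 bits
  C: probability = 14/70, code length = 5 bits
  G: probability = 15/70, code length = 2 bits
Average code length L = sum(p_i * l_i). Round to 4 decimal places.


Weighted contributions p_i * l_i:
  E: (4/70) * 5 = 20/70
  D: (14/70) * 3 = 42/70
  A: (7/70) * 5 = 35/70
  B: (16/70) * 1 = 16/70
  C: (14/70) * 5 = 70/70
  G: (15/70) * 2 = 30/70
Sum = (20 + 42 + 35 + 16 + 70 + 30)/70 = 213/70

L = 213/70 = 3.0429 bits/symbol


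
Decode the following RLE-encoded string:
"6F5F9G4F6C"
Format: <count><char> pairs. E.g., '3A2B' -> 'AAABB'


Expanding each <count><char> pair:
  6F -> 'FFFFFF'
  5F -> 'FFFFF'
  9G -> 'GGGGGGGGG'
  4F -> 'FFFF'
  6C -> 'CCCCCC'

Decoded = FFFFFFFFFFFGGGGGGGGGFFFFCCCCCC


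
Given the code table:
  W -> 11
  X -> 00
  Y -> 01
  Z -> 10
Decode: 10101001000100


Decoding:
10 -> Z
10 -> Z
10 -> Z
01 -> Y
00 -> X
01 -> Y
00 -> X


Result: ZZZYXYX


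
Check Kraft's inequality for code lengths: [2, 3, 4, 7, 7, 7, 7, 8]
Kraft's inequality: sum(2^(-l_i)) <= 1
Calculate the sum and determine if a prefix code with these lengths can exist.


Sum = 2^(-2) + 2^(-3) + 2^(-4) + 2^(-7) + 2^(-7) + 2^(-7) + 2^(-7) + 2^(-8)
    = 0.25 + 0.125 + 0.0625 + 0.0078125 + 0.0078125 + 0.0078125 + 0.0078125 + 0.00390625
    = 121/256 = 0.47265625
Since 0.47265625 <= 1, Kraft's inequality IS satisfied.
A prefix code with these lengths CAN exist.

Kraft sum = 0.47265625. Satisfied.


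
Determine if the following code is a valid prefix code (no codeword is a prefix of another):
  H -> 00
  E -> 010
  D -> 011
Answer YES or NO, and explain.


Checking each pair (does one codeword prefix another?):
  H='00' vs E='010': no prefix
  H='00' vs D='011': no prefix
  E='010' vs H='00': no prefix
  E='010' vs D='011': no prefix
  D='011' vs H='00': no prefix
  D='011' vs E='010': no prefix
No violation found over all pairs.

YES -- this is a valid prefix code. No codeword is a prefix of any other codeword.


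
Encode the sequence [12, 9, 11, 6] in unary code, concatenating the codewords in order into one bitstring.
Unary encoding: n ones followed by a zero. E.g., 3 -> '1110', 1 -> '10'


Encode each number as n ones followed by a terminating 0:
  12 -> 1111111111110 (13 bits)
  9 -> 1111111110 (10 bits)
  11 -> 111111111110 (12 bits)
  6 -> 1111110 (7 bits)
Total length = 13 + 10 + 12 + 7 = 42 bits.

Unary([12, 9, 11, 6]) = 111111111111011111111101111111111101111110 (42 bits)


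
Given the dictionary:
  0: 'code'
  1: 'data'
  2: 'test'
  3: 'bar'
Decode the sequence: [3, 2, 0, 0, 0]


Look up each index in the dictionary:
  3 -> 'bar'
  2 -> 'test'
  0 -> 'code'
  0 -> 'code'
  0 -> 'code'

Decoded: "bar test code code code"


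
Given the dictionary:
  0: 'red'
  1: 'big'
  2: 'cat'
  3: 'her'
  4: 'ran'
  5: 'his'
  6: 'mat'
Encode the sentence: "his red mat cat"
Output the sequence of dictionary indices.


Look up each word in the dictionary:
  'his' -> 5
  'red' -> 0
  'mat' -> 6
  'cat' -> 2

Encoded: [5, 0, 6, 2]


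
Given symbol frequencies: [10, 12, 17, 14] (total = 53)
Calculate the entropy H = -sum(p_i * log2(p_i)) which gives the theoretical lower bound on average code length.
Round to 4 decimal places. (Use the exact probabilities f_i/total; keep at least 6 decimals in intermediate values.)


Per-symbol terms -p_i * log2(p_i) with p_i = f_i/53:
  p = 10/53 = 0.188679: log2(p) = -2.405992, -p*log2(p) = 0.453961
  p = 12/53 = 0.226415: log2(p) = -2.142958, -p*log2(p) = 0.485198
  p = 17/53 = 0.320755: log2(p) = -1.640458, -p*log2(p) = 0.526185
  p = 14/53 = 0.264151: log2(p) = -1.920566, -p*log2(p) = 0.507319
H = 0.453961 + 0.485198 + 0.526185 + 0.507319 = 1.972663

H = 1.9727 bits/symbol


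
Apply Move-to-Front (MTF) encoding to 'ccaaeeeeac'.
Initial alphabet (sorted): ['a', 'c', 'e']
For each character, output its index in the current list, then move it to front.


MTF encoding:
'c': index 1 in ['a', 'c', 'e'] -> ['c', 'a', 'e']
'c': index 0 in ['c', 'a', 'e'] -> ['c', 'a', 'e']
'a': index 1 in ['c', 'a', 'e'] -> ['a', 'c', 'e']
'a': index 0 in ['a', 'c', 'e'] -> ['a', 'c', 'e']
'e': index 2 in ['a', 'c', 'e'] -> ['e', 'a', 'c']
'e': index 0 in ['e', 'a', 'c'] -> ['e', 'a', 'c']
'e': index 0 in ['e', 'a', 'c'] -> ['e', 'a', 'c']
'e': index 0 in ['e', 'a', 'c'] -> ['e', 'a', 'c']
'a': index 1 in ['e', 'a', 'c'] -> ['a', 'e', 'c']
'c': index 2 in ['a', 'e', 'c'] -> ['c', 'a', 'e']


Output: [1, 0, 1, 0, 2, 0, 0, 0, 1, 2]


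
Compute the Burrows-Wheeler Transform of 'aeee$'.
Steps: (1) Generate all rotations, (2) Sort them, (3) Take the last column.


Rotations (sorted):
  0: $aeee -> last char: e
  1: aeee$ -> last char: $
  2: e$aee -> last char: e
  3: ee$ae -> last char: e
  4: eee$a -> last char: a


BWT = e$eea


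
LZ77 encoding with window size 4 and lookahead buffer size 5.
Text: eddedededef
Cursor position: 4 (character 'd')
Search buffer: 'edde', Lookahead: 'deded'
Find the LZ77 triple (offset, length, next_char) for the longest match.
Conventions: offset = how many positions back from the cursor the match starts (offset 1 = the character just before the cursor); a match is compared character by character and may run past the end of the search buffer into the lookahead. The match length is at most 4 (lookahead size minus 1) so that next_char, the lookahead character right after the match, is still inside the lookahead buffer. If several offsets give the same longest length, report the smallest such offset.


Try each offset into the search buffer:
  offset=1 (pos 3, char 'e'): match length 0
  offset=2 (pos 2, char 'd'): match length 4
  offset=3 (pos 1, char 'd'): match length 1
  offset=4 (pos 0, char 'e'): match length 0
Longest match has length 4 at offset 2.
next_char = character at position 4 + 4 = 8 -> 'd'

Best match: offset=2, length=4 (matching 'dede' starting at position 2)
LZ77 triple: (2, 4, 'd')


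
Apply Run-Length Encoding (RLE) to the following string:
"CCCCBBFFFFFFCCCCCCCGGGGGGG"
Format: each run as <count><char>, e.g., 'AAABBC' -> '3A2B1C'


Scanning runs left to right:
  i=0: run of 'C' x 4 -> '4C'
  i=4: run of 'B' x 2 -> '2B'
  i=6: run of 'F' x 6 -> '6F'
  i=12: run of 'C' x 7 -> '7C'
  i=19: run of 'G' x 7 -> '7G'

RLE = 4C2B6F7C7G


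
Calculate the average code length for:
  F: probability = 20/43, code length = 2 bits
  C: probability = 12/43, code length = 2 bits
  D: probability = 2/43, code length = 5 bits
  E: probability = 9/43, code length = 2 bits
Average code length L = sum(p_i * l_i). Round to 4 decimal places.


Weighted contributions p_i * l_i:
  F: (20/43) * 2 = 40/43
  C: (12/43) * 2 = 24/43
  D: (2/43) * 5 = 10/43
  E: (9/43) * 2 = 18/43
Sum = (40 + 24 + 10 + 18)/43 = 92/43

L = 92/43 = 2.1395 bits/symbol


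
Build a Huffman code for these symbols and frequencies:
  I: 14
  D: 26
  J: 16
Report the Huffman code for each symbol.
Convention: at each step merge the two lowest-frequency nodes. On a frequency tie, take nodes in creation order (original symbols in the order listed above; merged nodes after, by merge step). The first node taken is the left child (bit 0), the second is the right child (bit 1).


Huffman tree construction:
Step 1: Merge I(14) + J(16) = 30
Step 2: Merge D(26) + (I+J)(30) = 56
Read each symbol's code off the tree from the root (left child = 0, right child = 1).

Codes:
  I: 10 (length 2)
  D: 0 (length 1)
  J: 11 (length 2)
Average code length: 86/56 = 1.5357 bits/symbol


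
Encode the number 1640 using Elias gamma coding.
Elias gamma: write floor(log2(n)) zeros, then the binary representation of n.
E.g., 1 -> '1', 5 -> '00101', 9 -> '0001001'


num_bits = floor(log2(1640)) + 1 = 11
leading_zeros = num_bits - 1 = 10
binary(1640) = 11001101000

Elias gamma(1640) = '0000000000' + '11001101000' = 000000000011001101000 (21 bits)


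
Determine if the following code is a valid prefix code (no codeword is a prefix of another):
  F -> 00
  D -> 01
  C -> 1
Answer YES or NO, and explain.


Checking each pair (does one codeword prefix another?):
  F='00' vs D='01': no prefix
  F='00' vs C='1': no prefix
  D='01' vs F='00': no prefix
  D='01' vs C='1': no prefix
  C='1' vs F='00': no prefix
  C='1' vs D='01': no prefix
No violation found over all pairs.

YES -- this is a valid prefix code. No codeword is a prefix of any other codeword.


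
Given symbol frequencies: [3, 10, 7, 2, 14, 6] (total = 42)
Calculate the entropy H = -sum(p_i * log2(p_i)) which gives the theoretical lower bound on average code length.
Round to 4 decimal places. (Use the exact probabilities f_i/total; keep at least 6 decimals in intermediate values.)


Per-symbol terms -p_i * log2(p_i) with p_i = f_i/42:
  p = 3/42 = 0.071429: log2(p) = -3.807355, -p*log2(p) = 0.271954
  p = 10/42 = 0.238095: log2(p) = -2.070389, -p*log2(p) = 0.492950
  p = 7/42 = 0.166667: log2(p) = -2.584963, -p*log2(p) = 0.430827
  p = 2/42 = 0.047619: log2(p) = -4.392317, -p*log2(p) = 0.209158
  p = 14/42 = 0.333333: log2(p) = -1.584963, -p*log2(p) = 0.528321
  p = 6/42 = 0.142857: log2(p) = -2.807355, -p*log2(p) = 0.401051
H = 0.271954 + 0.492950 + 0.430827 + 0.209158 + 0.528321 + 0.401051 = 2.334261

H = 2.3343 bits/symbol


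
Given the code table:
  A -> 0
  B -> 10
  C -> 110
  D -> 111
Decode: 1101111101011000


Decoding:
110 -> C
111 -> D
110 -> C
10 -> B
110 -> C
0 -> A
0 -> A


Result: CDCBCAA


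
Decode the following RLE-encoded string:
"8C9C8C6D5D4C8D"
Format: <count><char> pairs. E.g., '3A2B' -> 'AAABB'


Expanding each <count><char> pair:
  8C -> 'CCCCCCCC'
  9C -> 'CCCCCCCCC'
  8C -> 'CCCCCCCC'
  6D -> 'DDDDDD'
  5D -> 'DDDDD'
  4C -> 'CCCC'
  8D -> 'DDDDDDDD'

Decoded = CCCCCCCCCCCCCCCCCCCCCCCCCDDDDDDDDDDDCCCCDDDDDDDD


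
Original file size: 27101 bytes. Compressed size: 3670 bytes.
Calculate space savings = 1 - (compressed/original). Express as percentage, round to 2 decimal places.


ratio = compressed/original = 3670/27101 = 0.135419
savings = 1 - ratio = 1 - 0.135419 = 0.864581
as a percentage: 0.864581 * 100 = 86.46%

Space savings = 1 - 3670/27101 = 86.46%


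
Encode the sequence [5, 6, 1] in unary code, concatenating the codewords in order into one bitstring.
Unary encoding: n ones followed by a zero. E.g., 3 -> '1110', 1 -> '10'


Encode each number as n ones followed by a terminating 0:
  5 -> 111110 (6 bits)
  6 -> 1111110 (7 bits)
  1 -> 10 (2 bits)
Total length = 6 + 7 + 2 = 15 bits.

Unary([5, 6, 1]) = 111110111111010 (15 bits)


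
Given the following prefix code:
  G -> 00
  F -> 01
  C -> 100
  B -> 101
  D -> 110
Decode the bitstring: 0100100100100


Decoding step by step:
Bits 01 -> F
Bits 00 -> G
Bits 100 -> C
Bits 100 -> C
Bits 100 -> C


Decoded message: FGCCC


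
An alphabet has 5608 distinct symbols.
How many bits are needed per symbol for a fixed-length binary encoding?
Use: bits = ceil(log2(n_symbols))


log2(5608) = 12.4533
Bracket: 2^12 = 4096 < 5608 <= 2^13 = 8192
So ceil(log2(5608)) = 13

bits = ceil(log2(5608)) = ceil(12.4533) = 13 bits


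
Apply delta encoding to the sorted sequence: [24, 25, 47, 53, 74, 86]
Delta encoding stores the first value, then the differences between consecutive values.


First value: 24
Deltas:
  25 - 24 = 1
  47 - 25 = 22
  53 - 47 = 6
  74 - 53 = 21
  86 - 74 = 12


Delta encoded: [24, 1, 22, 6, 21, 12]


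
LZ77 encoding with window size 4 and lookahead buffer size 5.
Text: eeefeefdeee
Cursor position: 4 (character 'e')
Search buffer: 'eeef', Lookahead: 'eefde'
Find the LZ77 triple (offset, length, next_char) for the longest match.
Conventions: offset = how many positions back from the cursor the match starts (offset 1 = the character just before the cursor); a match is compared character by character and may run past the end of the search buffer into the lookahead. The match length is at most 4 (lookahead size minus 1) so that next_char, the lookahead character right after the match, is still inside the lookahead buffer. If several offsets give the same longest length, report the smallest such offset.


Try each offset into the search buffer:
  offset=1 (pos 3, char 'f'): match length 0
  offset=2 (pos 2, char 'e'): match length 1
  offset=3 (pos 1, char 'e'): match length 3
  offset=4 (pos 0, char 'e'): match length 2
Longest match has length 3 at offset 3.
next_char = character at position 4 + 3 = 7 -> 'd'

Best match: offset=3, length=3 (matching 'eef' starting at position 1)
LZ77 triple: (3, 3, 'd')


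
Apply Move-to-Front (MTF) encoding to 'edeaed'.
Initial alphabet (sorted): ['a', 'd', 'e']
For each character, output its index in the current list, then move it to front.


MTF encoding:
'e': index 2 in ['a', 'd', 'e'] -> ['e', 'a', 'd']
'd': index 2 in ['e', 'a', 'd'] -> ['d', 'e', 'a']
'e': index 1 in ['d', 'e', 'a'] -> ['e', 'd', 'a']
'a': index 2 in ['e', 'd', 'a'] -> ['a', 'e', 'd']
'e': index 1 in ['a', 'e', 'd'] -> ['e', 'a', 'd']
'd': index 2 in ['e', 'a', 'd'] -> ['d', 'e', 'a']


Output: [2, 2, 1, 2, 1, 2]


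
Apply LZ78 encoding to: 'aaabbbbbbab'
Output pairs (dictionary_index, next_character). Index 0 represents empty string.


LZ78 encoding steps:
Dictionary: {0: ''}
Step 1: w='' (idx 0), next='a' -> output (0, 'a'), add 'a' as idx 1
Step 2: w='a' (idx 1), next='a' -> output (1, 'a'), add 'aa' as idx 2
Step 3: w='' (idx 0), next='b' -> output (0, 'b'), add 'b' as idx 3
Step 4: w='b' (idx 3), next='b' -> output (3, 'b'), add 'bb' as idx 4
Step 5: w='bb' (idx 4), next='b' -> output (4, 'b'), add 'bbb' as idx 5
Step 6: w='a' (idx 1), next='b' -> output (1, 'b'), add 'ab' as idx 6


Encoded: [(0, 'a'), (1, 'a'), (0, 'b'), (3, 'b'), (4, 'b'), (1, 'b')]


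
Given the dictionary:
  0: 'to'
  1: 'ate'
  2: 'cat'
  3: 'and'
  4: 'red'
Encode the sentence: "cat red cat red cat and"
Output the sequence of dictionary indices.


Look up each word in the dictionary:
  'cat' -> 2
  'red' -> 4
  'cat' -> 2
  'red' -> 4
  'cat' -> 2
  'and' -> 3

Encoded: [2, 4, 2, 4, 2, 3]


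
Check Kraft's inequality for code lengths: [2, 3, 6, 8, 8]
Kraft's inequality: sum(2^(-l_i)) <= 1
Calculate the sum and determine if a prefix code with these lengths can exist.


Sum = 2^(-2) + 2^(-3) + 2^(-6) + 2^(-8) + 2^(-8)
    = 0.25 + 0.125 + 0.015625 + 0.00390625 + 0.00390625
    = 102/256 = 0.3984375
Since 0.3984375 <= 1, Kraft's inequality IS satisfied.
A prefix code with these lengths CAN exist.

Kraft sum = 0.3984375. Satisfied.


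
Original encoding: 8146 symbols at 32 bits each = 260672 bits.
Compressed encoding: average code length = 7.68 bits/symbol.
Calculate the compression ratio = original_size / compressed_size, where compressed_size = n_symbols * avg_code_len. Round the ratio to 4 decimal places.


original_size = n_symbols * orig_bits = 8146 * 32 = 260672 bits
compressed_size = n_symbols * avg_code_len = 8146 * 7.68 = 62561.28 bits
ratio = original_size / compressed_size = 260672 / 62561.28 = 4.1667

Compression ratio = 4.1667


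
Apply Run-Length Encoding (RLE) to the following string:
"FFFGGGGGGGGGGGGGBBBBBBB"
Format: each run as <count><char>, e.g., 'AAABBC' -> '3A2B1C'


Scanning runs left to right:
  i=0: run of 'F' x 3 -> '3F'
  i=3: run of 'G' x 13 -> '13G'
  i=16: run of 'B' x 7 -> '7B'

RLE = 3F13G7B


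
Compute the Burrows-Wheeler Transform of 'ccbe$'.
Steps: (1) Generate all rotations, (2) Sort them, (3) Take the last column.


Rotations (sorted):
  0: $ccbe -> last char: e
  1: be$cc -> last char: c
  2: cbe$c -> last char: c
  3: ccbe$ -> last char: $
  4: e$ccb -> last char: b


BWT = ecc$b


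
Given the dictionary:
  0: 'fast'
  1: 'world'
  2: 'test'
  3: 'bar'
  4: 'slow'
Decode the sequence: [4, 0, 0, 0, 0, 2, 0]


Look up each index in the dictionary:
  4 -> 'slow'
  0 -> 'fast'
  0 -> 'fast'
  0 -> 'fast'
  0 -> 'fast'
  2 -> 'test'
  0 -> 'fast'

Decoded: "slow fast fast fast fast test fast"


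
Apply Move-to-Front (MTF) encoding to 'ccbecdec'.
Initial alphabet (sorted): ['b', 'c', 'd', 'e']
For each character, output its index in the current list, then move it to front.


MTF encoding:
'c': index 1 in ['b', 'c', 'd', 'e'] -> ['c', 'b', 'd', 'e']
'c': index 0 in ['c', 'b', 'd', 'e'] -> ['c', 'b', 'd', 'e']
'b': index 1 in ['c', 'b', 'd', 'e'] -> ['b', 'c', 'd', 'e']
'e': index 3 in ['b', 'c', 'd', 'e'] -> ['e', 'b', 'c', 'd']
'c': index 2 in ['e', 'b', 'c', 'd'] -> ['c', 'e', 'b', 'd']
'd': index 3 in ['c', 'e', 'b', 'd'] -> ['d', 'c', 'e', 'b']
'e': index 2 in ['d', 'c', 'e', 'b'] -> ['e', 'd', 'c', 'b']
'c': index 2 in ['e', 'd', 'c', 'b'] -> ['c', 'e', 'd', 'b']


Output: [1, 0, 1, 3, 2, 3, 2, 2]


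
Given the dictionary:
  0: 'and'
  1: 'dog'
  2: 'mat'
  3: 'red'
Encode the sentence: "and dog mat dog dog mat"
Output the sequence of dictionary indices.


Look up each word in the dictionary:
  'and' -> 0
  'dog' -> 1
  'mat' -> 2
  'dog' -> 1
  'dog' -> 1
  'mat' -> 2

Encoded: [0, 1, 2, 1, 1, 2]


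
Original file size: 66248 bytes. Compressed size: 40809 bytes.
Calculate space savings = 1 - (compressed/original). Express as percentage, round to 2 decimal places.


ratio = compressed/original = 40809/66248 = 0.616004
savings = 1 - ratio = 1 - 0.616004 = 0.383996
as a percentage: 0.383996 * 100 = 38.4%

Space savings = 1 - 40809/66248 = 38.4%


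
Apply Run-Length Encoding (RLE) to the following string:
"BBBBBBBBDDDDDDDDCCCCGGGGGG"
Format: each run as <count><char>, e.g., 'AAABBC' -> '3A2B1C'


Scanning runs left to right:
  i=0: run of 'B' x 8 -> '8B'
  i=8: run of 'D' x 8 -> '8D'
  i=16: run of 'C' x 4 -> '4C'
  i=20: run of 'G' x 6 -> '6G'

RLE = 8B8D4C6G


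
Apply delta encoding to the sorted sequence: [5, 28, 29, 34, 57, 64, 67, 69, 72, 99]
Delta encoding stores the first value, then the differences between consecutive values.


First value: 5
Deltas:
  28 - 5 = 23
  29 - 28 = 1
  34 - 29 = 5
  57 - 34 = 23
  64 - 57 = 7
  67 - 64 = 3
  69 - 67 = 2
  72 - 69 = 3
  99 - 72 = 27


Delta encoded: [5, 23, 1, 5, 23, 7, 3, 2, 3, 27]


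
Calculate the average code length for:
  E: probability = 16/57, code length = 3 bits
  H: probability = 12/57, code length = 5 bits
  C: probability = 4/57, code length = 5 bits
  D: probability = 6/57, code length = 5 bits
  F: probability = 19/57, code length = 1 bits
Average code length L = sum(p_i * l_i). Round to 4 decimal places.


Weighted contributions p_i * l_i:
  E: (16/57) * 3 = 48/57
  H: (12/57) * 5 = 60/57
  C: (4/57) * 5 = 20/57
  D: (6/57) * 5 = 30/57
  F: (19/57) * 1 = 19/57
Sum = (48 + 60 + 20 + 30 + 19)/57 = 177/57

L = 177/57 = 3.1053 bits/symbol


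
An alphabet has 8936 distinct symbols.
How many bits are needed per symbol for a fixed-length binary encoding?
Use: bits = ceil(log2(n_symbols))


log2(8936) = 13.1254
Bracket: 2^13 = 8192 < 8936 <= 2^14 = 16384
So ceil(log2(8936)) = 14

bits = ceil(log2(8936)) = ceil(13.1254) = 14 bits


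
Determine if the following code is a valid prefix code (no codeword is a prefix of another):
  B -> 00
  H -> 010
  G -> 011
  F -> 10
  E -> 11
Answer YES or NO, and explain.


Checking each pair (does one codeword prefix another?):
  B='00' vs H='010': no prefix
  B='00' vs G='011': no prefix
  B='00' vs F='10': no prefix
  B='00' vs E='11': no prefix
  H='010' vs B='00': no prefix
  H='010' vs G='011': no prefix
  H='010' vs F='10': no prefix
  H='010' vs E='11': no prefix
  G='011' vs B='00': no prefix
  G='011' vs H='010': no prefix
  G='011' vs F='10': no prefix
  G='011' vs E='11': no prefix
  F='10' vs B='00': no prefix
  F='10' vs H='010': no prefix
  F='10' vs G='011': no prefix
  F='10' vs E='11': no prefix
  E='11' vs B='00': no prefix
  E='11' vs H='010': no prefix
  E='11' vs G='011': no prefix
  E='11' vs F='10': no prefix
No violation found over all pairs.

YES -- this is a valid prefix code. No codeword is a prefix of any other codeword.


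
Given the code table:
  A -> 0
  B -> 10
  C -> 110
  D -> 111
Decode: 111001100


Decoding:
111 -> D
0 -> A
0 -> A
110 -> C
0 -> A


Result: DAACA


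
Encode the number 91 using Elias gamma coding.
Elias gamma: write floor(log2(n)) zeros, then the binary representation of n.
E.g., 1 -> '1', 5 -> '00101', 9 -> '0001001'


num_bits = floor(log2(91)) + 1 = 7
leading_zeros = num_bits - 1 = 6
binary(91) = 1011011

Elias gamma(91) = '000000' + '1011011' = 0000001011011 (13 bits)
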